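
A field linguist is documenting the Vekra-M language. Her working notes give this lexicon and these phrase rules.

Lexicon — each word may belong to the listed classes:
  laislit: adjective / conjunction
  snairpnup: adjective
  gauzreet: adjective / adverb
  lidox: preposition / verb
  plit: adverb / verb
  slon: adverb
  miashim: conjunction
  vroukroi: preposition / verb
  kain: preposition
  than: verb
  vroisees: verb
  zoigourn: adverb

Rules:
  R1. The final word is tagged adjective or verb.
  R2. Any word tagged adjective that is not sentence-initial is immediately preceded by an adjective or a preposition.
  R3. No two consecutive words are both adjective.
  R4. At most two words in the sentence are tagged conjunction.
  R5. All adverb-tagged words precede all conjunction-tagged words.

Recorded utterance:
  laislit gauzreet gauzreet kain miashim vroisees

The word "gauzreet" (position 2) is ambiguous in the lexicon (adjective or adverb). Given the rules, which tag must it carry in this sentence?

Candidates per position — 1:laislit {adjective,conjunction}; 2:gauzreet {adjective,adverb}; 3:gauzreet {adjective,adverb}; 4:kain {preposition}; 5:miashim {conjunction}; 6:vroisees {verb}.
Position 2: the remaining choice is settled jointly with positions 1, 3 — only adverb at position 2 is part of a tagging that satisfies every rule.
The only consistent sequence is: adjective adverb adverb preposition conjunction verb.
Verifying each rule — rule 1 holds; rule 2 holds; rule 3 holds; rule 4 holds; rule 5 holds.

adverb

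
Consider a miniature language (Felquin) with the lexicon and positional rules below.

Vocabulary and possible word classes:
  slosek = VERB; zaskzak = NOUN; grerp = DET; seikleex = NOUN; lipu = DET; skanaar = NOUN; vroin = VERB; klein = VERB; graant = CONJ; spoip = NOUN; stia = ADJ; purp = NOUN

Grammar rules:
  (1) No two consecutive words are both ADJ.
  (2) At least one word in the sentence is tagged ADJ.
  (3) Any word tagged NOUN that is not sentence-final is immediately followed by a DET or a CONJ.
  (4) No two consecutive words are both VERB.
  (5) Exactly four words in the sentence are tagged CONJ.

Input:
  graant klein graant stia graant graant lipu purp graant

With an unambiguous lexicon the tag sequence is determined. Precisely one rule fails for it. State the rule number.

5

Fixed tagging: CONJ VERB CONJ ADJ CONJ CONJ DET NOUN CONJ.
Checking each rule: R1 pass, R2 pass, R3 pass, R4 pass, R5 fail.
Only rule 5 fails.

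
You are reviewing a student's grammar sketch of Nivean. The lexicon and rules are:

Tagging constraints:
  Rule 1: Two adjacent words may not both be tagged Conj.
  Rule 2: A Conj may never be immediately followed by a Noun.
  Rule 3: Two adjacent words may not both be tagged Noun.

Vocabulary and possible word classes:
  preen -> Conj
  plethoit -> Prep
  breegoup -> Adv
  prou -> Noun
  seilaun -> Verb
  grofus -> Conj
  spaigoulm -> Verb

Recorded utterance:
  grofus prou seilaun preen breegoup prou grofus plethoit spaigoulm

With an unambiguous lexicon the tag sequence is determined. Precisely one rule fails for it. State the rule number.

2

Fixed tagging: Conj Noun Verb Conj Adv Noun Conj Prep Verb.
Applying the rules: R1 pass, R2 fail, R3 pass.
Only rule 2 fails.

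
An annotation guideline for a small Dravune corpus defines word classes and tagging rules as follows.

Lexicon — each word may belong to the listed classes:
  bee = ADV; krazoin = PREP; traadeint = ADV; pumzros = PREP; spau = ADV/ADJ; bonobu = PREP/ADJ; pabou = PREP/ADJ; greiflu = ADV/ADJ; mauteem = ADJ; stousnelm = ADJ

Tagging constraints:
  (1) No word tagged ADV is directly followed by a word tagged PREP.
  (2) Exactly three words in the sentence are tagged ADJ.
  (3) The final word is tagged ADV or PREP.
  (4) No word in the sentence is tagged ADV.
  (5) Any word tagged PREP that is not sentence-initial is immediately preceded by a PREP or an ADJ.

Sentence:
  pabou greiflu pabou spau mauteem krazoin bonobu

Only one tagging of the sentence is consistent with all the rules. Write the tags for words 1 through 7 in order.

Candidates per position — 1:pabou {PREP,ADJ}; 2:greiflu {ADV,ADJ}; 3:pabou {PREP,ADJ}; 4:spau {ADV,ADJ}; 5:mauteem {ADJ}; 6:krazoin {PREP}; 7:bonobu {PREP,ADJ}.
Position 2: tagging it ADV would leave rule 4 unsatisfiable, so it must be ADJ.
Position 4: tagging it ADV would leave rule 4 unsatisfiable, so it must be ADJ.
Position 7: tagging it ADJ would leave rule 2 unsatisfiable, so it must be PREP.
Position 1: tagging it ADJ would leave rule 2 unsatisfiable, so it must be PREP.
Position 3: tagging it ADJ would leave rule 2 unsatisfiable, so it must be PREP.
The only consistent sequence is: PREP ADJ PREP ADJ ADJ PREP PREP.
Checking: rule 1 ok; rule 2 ok; rule 3 ok; rule 4 ok; rule 5 ok.

PREP ADJ PREP ADJ ADJ PREP PREP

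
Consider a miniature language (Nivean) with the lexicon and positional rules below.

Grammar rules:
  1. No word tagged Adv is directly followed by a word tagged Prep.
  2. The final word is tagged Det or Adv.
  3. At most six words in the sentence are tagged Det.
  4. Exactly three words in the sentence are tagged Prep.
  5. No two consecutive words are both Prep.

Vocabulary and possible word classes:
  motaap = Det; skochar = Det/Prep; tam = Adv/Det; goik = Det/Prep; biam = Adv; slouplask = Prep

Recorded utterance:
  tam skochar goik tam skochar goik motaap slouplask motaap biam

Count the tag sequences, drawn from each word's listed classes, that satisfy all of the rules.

Candidates per position — 1:tam {Adv,Det}; 2:skochar {Det,Prep}; 3:goik {Det,Prep}; 4:tam {Adv,Det}; 5:skochar {Det,Prep}; 6:goik {Det,Prep}; 7:motaap {Det}; 8:slouplask {Prep}; 9:motaap {Det}; 10:biam {Adv}.
There are 64 candidate sequences in total.
Checking each against the rules leaves 9 sequences.
Count = 9.

9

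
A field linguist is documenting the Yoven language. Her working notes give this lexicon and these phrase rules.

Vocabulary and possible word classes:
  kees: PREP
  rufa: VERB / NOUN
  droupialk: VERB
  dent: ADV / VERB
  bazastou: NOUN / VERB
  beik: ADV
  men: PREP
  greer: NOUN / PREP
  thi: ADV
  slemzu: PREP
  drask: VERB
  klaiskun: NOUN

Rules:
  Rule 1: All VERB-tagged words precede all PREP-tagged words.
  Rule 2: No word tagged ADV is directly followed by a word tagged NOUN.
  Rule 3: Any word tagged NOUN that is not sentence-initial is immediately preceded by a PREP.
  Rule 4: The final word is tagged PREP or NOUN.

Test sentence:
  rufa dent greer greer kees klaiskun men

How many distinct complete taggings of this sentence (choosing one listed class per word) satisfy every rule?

8

Candidates per position — 1:rufa {VERB,NOUN}; 2:dent {ADV,VERB}; 3:greer {NOUN,PREP}; 4:greer {NOUN,PREP}; 5:kees {PREP}; 6:klaiskun {NOUN}; 7:men {PREP}.
There are 16 candidate sequences in total.
Checking each against the rules leaves 8 sequences.
Count = 8.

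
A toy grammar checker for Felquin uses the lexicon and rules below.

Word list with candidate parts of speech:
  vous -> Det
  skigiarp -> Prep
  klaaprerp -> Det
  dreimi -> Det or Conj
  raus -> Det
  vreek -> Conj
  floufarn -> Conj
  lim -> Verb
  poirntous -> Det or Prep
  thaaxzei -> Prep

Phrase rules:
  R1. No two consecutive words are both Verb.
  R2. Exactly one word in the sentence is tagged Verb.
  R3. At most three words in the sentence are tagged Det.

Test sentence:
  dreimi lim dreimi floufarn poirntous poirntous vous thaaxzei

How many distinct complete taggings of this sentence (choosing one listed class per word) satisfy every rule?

Candidates per position — 1:dreimi {Det,Conj}; 2:lim {Verb}; 3:dreimi {Det,Conj}; 4:floufarn {Conj}; 5:poirntous {Det,Prep}; 6:poirntous {Det,Prep}; 7:vous {Det}; 8:thaaxzei {Prep}.
There are 16 candidate sequences in total.
Checking each against the rules leaves 11 sequences.
Count = 11.

11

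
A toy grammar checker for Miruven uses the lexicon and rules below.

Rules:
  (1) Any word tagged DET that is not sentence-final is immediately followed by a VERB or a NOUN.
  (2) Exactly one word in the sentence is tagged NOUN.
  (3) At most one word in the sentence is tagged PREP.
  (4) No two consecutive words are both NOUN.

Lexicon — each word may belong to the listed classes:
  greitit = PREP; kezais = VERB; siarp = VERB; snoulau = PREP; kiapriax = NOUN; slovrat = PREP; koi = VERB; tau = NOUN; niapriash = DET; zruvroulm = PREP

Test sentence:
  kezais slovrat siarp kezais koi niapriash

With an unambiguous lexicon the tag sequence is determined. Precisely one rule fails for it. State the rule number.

2

Fixed tagging: VERB PREP VERB VERB VERB DET.
Rule check: R1 pass, R2 fail, R3 pass, R4 pass.
Only rule 2 fails.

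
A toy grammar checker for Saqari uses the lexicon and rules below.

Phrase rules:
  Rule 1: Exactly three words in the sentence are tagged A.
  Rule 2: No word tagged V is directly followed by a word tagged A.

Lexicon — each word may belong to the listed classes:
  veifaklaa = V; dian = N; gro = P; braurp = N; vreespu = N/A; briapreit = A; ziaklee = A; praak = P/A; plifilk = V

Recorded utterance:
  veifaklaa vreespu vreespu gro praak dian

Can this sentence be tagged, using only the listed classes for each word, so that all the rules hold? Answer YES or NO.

Candidates per position — 1:veifaklaa {V}; 2:vreespu {N,A}; 3:vreespu {N,A}; 4:gro {P}; 5:praak {P,A}; 6:dian {N}.
Every candidate sequence violates at least one rule; no consistent tagging exists.

NO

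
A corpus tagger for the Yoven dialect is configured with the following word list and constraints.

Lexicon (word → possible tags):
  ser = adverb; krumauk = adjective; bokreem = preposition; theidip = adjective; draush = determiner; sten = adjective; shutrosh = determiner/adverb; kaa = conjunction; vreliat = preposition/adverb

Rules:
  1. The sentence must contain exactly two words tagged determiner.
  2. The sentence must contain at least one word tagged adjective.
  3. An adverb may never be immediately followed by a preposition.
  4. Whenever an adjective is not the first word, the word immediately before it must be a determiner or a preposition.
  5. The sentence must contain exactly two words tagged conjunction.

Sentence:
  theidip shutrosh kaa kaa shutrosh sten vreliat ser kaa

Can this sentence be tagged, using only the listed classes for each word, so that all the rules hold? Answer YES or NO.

NO

Candidates per position — 1:theidip {adjective}; 2:shutrosh {determiner,adverb}; 3:kaa {conjunction}; 4:kaa {conjunction}; 5:shutrosh {determiner,adverb}; 6:sten {adjective}; 7:vreliat {preposition,adverb}; 8:ser {adverb}; 9:kaa {conjunction}.
Rule 5 cannot be satisfied by any choice of tags from the lexicon.
So there is no consistent tagging.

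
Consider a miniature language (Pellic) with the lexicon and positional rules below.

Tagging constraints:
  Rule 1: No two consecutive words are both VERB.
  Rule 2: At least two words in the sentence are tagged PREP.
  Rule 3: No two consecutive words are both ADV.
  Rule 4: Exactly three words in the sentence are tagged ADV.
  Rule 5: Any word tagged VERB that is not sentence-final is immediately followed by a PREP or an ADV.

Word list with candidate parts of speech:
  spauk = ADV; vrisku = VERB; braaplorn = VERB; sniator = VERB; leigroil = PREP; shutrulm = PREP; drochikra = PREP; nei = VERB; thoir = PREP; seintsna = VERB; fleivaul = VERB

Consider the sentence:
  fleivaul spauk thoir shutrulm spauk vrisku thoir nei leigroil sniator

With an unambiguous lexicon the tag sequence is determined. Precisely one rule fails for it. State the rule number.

Fixed tagging: VERB ADV PREP PREP ADV VERB PREP VERB PREP VERB.
Applying the rules: R1 holds, R2 holds, R3 holds, R4 violated, R5 holds.
Only rule 4 fails.

4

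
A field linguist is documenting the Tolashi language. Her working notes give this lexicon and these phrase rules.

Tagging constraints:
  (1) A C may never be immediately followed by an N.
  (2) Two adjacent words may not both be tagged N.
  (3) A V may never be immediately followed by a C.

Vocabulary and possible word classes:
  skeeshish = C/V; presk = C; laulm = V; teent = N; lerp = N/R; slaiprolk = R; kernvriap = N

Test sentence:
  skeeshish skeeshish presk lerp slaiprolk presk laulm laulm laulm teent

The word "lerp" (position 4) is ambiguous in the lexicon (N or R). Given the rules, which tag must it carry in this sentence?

Candidates per position — 1:skeeshish {C,V}; 2:skeeshish {C,V}; 3:presk {C}; 4:lerp {N,R}; 5:slaiprolk {R}; 6:presk {C}; 7:laulm {V}; 8:laulm {V}; 9:laulm {V}; 10:teent {N}.
Position 1: V is ruled out by rule 3; that leaves C.
Position 2: V is ruled out by rule 3; that leaves C.
Position 4: N is ruled out by rule 1; that leaves R.
The unique satisfying tagging is: C C C R R C V V V N.
Checking: rule 1 holds; rule 2 holds; rule 3 holds.

R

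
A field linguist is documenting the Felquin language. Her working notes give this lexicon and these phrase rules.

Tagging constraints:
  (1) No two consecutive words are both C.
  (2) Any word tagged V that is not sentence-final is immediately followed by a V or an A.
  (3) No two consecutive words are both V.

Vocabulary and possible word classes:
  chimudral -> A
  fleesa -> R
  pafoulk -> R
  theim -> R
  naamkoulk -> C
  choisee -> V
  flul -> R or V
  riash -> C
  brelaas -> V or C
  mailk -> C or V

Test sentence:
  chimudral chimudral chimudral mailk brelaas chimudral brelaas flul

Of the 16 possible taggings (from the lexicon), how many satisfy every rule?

Candidates per position — 1:chimudral {A}; 2:chimudral {A}; 3:chimudral {A}; 4:mailk {C,V}; 5:brelaas {V,C}; 6:chimudral {A}; 7:brelaas {V,C}; 8:flul {R,V}.
There are 16 candidate sequences in total.
The sequences that satisfy every rule: A A A C V A C R; A A A C V A C V.
Count = 2.

2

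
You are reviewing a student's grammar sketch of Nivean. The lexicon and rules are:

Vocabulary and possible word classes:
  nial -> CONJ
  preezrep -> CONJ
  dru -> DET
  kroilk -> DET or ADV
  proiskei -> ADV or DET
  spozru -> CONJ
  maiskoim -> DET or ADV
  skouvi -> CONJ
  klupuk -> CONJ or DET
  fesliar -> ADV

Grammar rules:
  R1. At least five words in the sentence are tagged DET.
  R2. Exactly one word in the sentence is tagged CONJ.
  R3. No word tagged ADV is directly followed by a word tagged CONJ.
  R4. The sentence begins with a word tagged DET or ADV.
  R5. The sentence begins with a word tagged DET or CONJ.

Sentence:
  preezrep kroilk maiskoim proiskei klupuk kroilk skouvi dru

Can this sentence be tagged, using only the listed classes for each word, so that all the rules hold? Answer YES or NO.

Candidates per position — 1:preezrep {CONJ}; 2:kroilk {DET,ADV}; 3:maiskoim {DET,ADV}; 4:proiskei {ADV,DET}; 5:klupuk {CONJ,DET}; 6:kroilk {DET,ADV}; 7:skouvi {CONJ}; 8:dru {DET}.
Rule 2 cannot be satisfied by any choice of tags from the lexicon.
So there is no consistent tagging.

NO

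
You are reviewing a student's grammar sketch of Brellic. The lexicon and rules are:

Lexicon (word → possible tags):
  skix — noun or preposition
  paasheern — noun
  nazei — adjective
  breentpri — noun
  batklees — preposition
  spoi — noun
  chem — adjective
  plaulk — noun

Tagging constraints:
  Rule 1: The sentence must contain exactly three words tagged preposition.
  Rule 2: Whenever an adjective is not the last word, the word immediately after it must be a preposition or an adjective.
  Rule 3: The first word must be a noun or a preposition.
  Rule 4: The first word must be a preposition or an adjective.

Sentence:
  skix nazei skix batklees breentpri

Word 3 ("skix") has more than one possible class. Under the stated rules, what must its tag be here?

Candidates per position — 1:skix {noun,preposition}; 2:nazei {adjective}; 3:skix {noun,preposition}; 4:batklees {preposition}; 5:breentpri {noun}.
Word 1 cannot be noun — rule 1 would then fail for every completion. It is preposition.
Word 3 cannot be noun — rule 1 would then fail for every completion. It is preposition.
So the tagging must be: preposition adjective preposition preposition noun.
Verifying each rule — rule 1 holds; rule 2 holds; rule 3 holds; rule 4 holds.

preposition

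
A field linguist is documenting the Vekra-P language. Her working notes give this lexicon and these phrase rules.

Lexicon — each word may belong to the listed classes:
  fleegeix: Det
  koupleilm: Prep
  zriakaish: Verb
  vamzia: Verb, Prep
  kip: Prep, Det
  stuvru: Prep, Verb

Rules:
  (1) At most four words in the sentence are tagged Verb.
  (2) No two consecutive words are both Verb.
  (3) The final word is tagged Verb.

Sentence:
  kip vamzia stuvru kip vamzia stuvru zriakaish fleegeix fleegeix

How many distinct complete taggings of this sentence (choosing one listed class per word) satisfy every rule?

Candidates per position — 1:kip {Prep,Det}; 2:vamzia {Verb,Prep}; 3:stuvru {Prep,Verb}; 4:kip {Prep,Det}; 5:vamzia {Verb,Prep}; 6:stuvru {Prep,Verb}; 7:zriakaish {Verb}; 8:fleegeix {Det}; 9:fleegeix {Det}.
There are 64 candidate sequences in total.
Rule 3 cannot be satisfied by any choice of tags from the lexicon.
So there is no consistent tagging.
Count = 0.

0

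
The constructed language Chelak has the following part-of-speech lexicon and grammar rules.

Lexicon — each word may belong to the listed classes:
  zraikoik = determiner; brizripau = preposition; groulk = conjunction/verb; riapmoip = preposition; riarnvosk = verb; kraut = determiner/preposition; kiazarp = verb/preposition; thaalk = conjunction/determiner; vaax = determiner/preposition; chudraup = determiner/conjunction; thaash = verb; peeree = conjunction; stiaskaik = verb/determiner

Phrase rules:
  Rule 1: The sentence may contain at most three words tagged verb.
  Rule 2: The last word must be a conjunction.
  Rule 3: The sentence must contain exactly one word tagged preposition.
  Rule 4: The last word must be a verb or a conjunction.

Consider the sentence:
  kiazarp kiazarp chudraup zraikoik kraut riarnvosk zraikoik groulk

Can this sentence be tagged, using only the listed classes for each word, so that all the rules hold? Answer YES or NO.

Candidates per position — 1:kiazarp {verb,preposition}; 2:kiazarp {verb,preposition}; 3:chudraup {determiner,conjunction}; 4:zraikoik {determiner}; 5:kraut {determiner,preposition}; 6:riarnvosk {verb}; 7:zraikoik {determiner}; 8:groulk {conjunction,verb}.
One satisfying assignment: verb preposition conjunction determiner determiner verb determiner conjunction.
Check: rule 1 holds; rule 2 holds; rule 3 holds; rule 4 holds.

YES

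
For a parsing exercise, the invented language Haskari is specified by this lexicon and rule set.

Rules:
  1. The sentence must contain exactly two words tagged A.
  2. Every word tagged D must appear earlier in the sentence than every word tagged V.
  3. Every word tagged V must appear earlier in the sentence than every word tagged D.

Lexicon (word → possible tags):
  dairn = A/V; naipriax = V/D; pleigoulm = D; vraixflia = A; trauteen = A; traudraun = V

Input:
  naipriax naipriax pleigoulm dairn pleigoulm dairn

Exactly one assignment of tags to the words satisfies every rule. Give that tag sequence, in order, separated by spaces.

D D D A D A

Candidates per position — 1:naipriax {V,D}; 2:naipriax {V,D}; 3:pleigoulm {D}; 4:dairn {A,V}; 5:pleigoulm {D}; 6:dairn {A,V}.
Position 1: tagging it V would leave rule 2 unsatisfiable, so it must be D.
Position 2: tagging it V would leave rule 2 unsatisfiable, so it must be D.
Position 4: tagging it V would leave rule 1 unsatisfiable, so it must be A.
Position 6: tagging it V would leave rule 1 unsatisfiable, so it must be A.
The unique satisfying tagging is: D D D A D A.
Checking: rule 1 holds; rule 2 holds; rule 3 holds.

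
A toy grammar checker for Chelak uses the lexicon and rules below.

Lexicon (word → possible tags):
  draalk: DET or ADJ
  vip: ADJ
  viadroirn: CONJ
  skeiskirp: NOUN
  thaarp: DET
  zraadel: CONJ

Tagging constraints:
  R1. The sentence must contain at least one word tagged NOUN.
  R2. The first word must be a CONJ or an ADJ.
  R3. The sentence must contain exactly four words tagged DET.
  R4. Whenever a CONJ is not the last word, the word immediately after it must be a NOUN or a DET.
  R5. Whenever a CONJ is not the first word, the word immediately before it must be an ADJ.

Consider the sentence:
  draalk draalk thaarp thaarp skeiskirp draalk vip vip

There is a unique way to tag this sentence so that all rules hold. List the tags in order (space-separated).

ADJ DET DET DET NOUN DET ADJ ADJ

Candidates per position — 1:draalk {DET,ADJ}; 2:draalk {DET,ADJ}; 3:thaarp {DET}; 4:thaarp {DET}; 5:skeiskirp {NOUN}; 6:draalk {DET,ADJ}; 7:vip {ADJ}; 8:vip {ADJ}.
At position 1, choosing DET makes rule 2 impossible to satisfy; hence ADJ.
At position 2, choosing ADJ makes rule 3 impossible to satisfy; hence DET.
At position 6, choosing ADJ makes rule 3 impossible to satisfy; hence DET.
That leaves exactly one tagging: ADJ DET DET DET NOUN DET ADJ ADJ.
Checking: rule 1 satisfied; rule 2 satisfied; rule 3 satisfied; rule 4 satisfied; rule 5 satisfied.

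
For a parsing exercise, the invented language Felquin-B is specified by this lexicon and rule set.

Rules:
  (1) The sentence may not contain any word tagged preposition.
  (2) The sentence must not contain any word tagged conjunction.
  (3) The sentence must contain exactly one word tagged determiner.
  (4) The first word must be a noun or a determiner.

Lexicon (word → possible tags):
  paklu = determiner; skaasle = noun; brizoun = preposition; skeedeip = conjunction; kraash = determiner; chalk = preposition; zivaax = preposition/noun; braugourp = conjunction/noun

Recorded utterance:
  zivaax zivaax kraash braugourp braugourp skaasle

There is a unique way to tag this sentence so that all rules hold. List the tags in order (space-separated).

Candidates per position — 1:zivaax {preposition,noun}; 2:zivaax {preposition,noun}; 3:kraash {determiner}; 4:braugourp {conjunction,noun}; 5:braugourp {conjunction,noun}; 6:skaasle {noun}.
Word 1 cannot be preposition — rule 1 would then fail for every completion. It is noun.
Word 2 cannot be preposition — rule 1 would then fail for every completion. It is noun.
Word 4 cannot be conjunction — rule 2 would then fail for every completion. It is noun.
Word 5 cannot be conjunction — rule 2 would then fail for every completion. It is noun.
The unique satisfying tagging is: noun noun determiner noun noun noun.
Verifying each rule — rule 1 ✓; rule 2 ✓; rule 3 ✓; rule 4 ✓.

noun noun determiner noun noun noun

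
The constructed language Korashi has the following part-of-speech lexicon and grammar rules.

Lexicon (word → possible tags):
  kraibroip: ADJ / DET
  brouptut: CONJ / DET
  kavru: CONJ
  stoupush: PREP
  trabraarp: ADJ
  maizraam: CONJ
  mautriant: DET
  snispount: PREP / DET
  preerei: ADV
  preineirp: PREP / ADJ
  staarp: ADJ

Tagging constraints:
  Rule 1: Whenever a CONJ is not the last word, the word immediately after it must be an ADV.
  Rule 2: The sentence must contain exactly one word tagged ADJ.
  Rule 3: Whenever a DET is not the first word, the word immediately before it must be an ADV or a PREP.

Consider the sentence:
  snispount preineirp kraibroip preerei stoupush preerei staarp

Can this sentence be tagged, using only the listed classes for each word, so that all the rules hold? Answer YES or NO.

YES

Candidates per position — 1:snispount {PREP,DET}; 2:preineirp {PREP,ADJ}; 3:kraibroip {ADJ,DET}; 4:preerei {ADV}; 5:stoupush {PREP}; 6:preerei {ADV}; 7:staarp {ADJ}.
One satisfying assignment: DET PREP DET ADV PREP ADV ADJ.
Rule-by-rule: rule 1 satisfied; rule 2 satisfied; rule 3 satisfied.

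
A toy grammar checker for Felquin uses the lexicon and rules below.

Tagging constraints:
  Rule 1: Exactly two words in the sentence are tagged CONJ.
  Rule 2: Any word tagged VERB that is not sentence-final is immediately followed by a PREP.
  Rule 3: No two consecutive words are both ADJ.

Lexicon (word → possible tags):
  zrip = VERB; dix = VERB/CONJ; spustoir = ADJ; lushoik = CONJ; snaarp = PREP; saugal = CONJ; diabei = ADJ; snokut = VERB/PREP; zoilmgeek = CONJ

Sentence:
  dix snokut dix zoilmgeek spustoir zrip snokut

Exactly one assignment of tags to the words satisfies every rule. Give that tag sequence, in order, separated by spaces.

Candidates per position — 1:dix {VERB,CONJ}; 2:snokut {VERB,PREP}; 3:dix {VERB,CONJ}; 4:zoilmgeek {CONJ}; 5:spustoir {ADJ}; 6:zrip {VERB}; 7:snokut {VERB,PREP}.
At position 2, choosing VERB makes rule 2 impossible to satisfy; hence PREP.
At position 3, choosing VERB makes rule 2 impossible to satisfy; hence CONJ.
At position 7, choosing VERB makes rule 2 impossible to satisfy; hence PREP.
At position 1, choosing CONJ makes rule 1 impossible to satisfy; hence VERB.
That leaves exactly one tagging: VERB PREP CONJ CONJ ADJ VERB PREP.
Checking: rule 1 holds; rule 2 holds; rule 3 holds.

VERB PREP CONJ CONJ ADJ VERB PREP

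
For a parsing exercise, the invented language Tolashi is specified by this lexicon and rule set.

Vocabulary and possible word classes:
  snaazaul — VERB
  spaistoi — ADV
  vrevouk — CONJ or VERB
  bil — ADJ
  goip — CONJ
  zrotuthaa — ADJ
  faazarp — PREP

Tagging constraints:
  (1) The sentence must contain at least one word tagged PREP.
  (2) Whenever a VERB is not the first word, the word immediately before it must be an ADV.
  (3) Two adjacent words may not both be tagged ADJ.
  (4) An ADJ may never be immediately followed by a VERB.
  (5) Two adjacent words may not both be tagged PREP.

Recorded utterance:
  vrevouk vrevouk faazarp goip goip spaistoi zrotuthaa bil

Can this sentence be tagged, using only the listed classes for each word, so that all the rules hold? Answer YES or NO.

Candidates per position — 1:vrevouk {CONJ,VERB}; 2:vrevouk {CONJ,VERB}; 3:faazarp {PREP}; 4:goip {CONJ}; 5:goip {CONJ}; 6:spaistoi {ADV}; 7:zrotuthaa {ADJ}; 8:bil {ADJ}.
Rule 3 cannot be satisfied by any choice of tags from the lexicon.
So there is no consistent tagging.

NO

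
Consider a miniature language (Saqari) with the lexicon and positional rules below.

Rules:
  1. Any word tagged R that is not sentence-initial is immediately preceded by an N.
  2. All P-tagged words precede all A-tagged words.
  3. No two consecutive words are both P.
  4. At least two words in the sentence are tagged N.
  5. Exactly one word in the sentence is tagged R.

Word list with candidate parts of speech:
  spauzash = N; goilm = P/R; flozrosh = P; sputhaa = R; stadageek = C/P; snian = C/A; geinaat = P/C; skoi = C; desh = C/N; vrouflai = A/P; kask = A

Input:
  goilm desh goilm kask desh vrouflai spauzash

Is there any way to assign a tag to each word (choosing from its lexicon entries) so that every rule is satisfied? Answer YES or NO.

Candidates per position — 1:goilm {P,R}; 2:desh {C,N}; 3:goilm {P,R}; 4:kask {A}; 5:desh {C,N}; 6:vrouflai {A,P}; 7:spauzash {N}.
One satisfying assignment: R N P A N A N.
Verifying each rule — rule 1 ✓; rule 2 ✓; rule 3 ✓; rule 4 ✓; rule 5 ✓.

YES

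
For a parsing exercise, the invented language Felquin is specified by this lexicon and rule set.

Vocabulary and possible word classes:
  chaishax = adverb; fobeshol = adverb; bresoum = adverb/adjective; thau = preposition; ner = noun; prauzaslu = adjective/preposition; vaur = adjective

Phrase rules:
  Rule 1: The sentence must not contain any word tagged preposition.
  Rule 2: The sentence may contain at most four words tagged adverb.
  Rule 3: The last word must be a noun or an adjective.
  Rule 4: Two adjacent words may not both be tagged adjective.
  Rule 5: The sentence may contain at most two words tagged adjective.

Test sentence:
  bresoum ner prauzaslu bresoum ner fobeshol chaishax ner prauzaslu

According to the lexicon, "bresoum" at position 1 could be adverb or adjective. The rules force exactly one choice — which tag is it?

adverb

Candidates per position — 1:bresoum {adverb,adjective}; 2:ner {noun}; 3:prauzaslu {adjective,preposition}; 4:bresoum {adverb,adjective}; 5:ner {noun}; 6:fobeshol {adverb}; 7:chaishax {adverb}; 8:ner {noun}; 9:prauzaslu {adjective,preposition}.
Word 3 cannot be preposition — rule 1 would then fail for every completion. It is adjective.
Word 4 cannot be adjective — rule 4 would then fail for every completion. It is adverb.
Word 9 cannot be preposition — rule 1 would then fail for every completion. It is adjective.
Word 1 cannot be adjective — rule 5 would then fail for every completion. It is adverb.
That leaves exactly one tagging: adverb noun adjective adverb noun adverb adverb noun adjective.
Rule-by-rule: rule 1 holds; rule 2 holds; rule 3 holds; rule 4 holds; rule 5 holds.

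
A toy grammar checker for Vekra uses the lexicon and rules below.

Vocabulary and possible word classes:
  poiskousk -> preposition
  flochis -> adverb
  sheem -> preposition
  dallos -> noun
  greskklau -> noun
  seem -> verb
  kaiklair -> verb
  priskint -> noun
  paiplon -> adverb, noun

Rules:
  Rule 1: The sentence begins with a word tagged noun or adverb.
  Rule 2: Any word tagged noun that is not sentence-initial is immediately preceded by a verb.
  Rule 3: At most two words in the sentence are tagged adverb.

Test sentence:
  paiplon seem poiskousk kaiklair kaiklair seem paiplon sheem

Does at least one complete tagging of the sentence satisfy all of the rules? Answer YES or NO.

Candidates per position — 1:paiplon {adverb,noun}; 2:seem {verb}; 3:poiskousk {preposition}; 4:kaiklair {verb}; 5:kaiklair {verb}; 6:seem {verb}; 7:paiplon {adverb,noun}; 8:sheem {preposition}.
One satisfying assignment: adverb verb preposition verb verb verb adverb preposition.
Checking: rule 1 ✓; rule 2 ✓; rule 3 ✓.

YES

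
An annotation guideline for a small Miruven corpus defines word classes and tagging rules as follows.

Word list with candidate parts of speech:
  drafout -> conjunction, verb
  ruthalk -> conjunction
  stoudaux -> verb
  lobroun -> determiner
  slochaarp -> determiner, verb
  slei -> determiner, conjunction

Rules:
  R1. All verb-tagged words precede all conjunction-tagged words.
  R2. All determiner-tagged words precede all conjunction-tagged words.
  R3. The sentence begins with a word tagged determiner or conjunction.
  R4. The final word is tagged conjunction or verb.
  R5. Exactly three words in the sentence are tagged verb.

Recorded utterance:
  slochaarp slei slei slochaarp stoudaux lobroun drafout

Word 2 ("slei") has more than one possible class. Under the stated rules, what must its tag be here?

determiner

Candidates per position — 1:slochaarp {determiner,verb}; 2:slei {determiner,conjunction}; 3:slei {determiner,conjunction}; 4:slochaarp {determiner,verb}; 5:stoudaux {verb}; 6:lobroun {determiner}; 7:drafout {conjunction,verb}.
Position 1: verb is ruled out by rule 3; that leaves determiner.
Position 2: conjunction is ruled out by rule 1; that leaves determiner.
Position 3: conjunction is ruled out by rule 1; that leaves determiner.
Position 4: determiner is ruled out by rule 5; that leaves verb.
Position 7: conjunction is ruled out by rule 5; that leaves verb.
The unique satisfying tagging is: determiner determiner determiner verb verb determiner verb.
Verifying each rule — rule 1 satisfied; rule 2 satisfied; rule 3 satisfied; rule 4 satisfied; rule 5 satisfied.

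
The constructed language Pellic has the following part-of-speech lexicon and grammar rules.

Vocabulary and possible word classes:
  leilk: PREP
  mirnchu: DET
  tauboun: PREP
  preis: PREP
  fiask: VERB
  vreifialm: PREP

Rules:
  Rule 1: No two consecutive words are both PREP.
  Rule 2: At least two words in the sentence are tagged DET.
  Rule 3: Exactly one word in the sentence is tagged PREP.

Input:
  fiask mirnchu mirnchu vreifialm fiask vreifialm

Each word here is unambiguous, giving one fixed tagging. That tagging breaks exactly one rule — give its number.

Fixed tagging: VERB DET DET PREP VERB PREP.
Checking each rule: R1 ok, R2 ok, R3 fails.
Only rule 3 fails.

3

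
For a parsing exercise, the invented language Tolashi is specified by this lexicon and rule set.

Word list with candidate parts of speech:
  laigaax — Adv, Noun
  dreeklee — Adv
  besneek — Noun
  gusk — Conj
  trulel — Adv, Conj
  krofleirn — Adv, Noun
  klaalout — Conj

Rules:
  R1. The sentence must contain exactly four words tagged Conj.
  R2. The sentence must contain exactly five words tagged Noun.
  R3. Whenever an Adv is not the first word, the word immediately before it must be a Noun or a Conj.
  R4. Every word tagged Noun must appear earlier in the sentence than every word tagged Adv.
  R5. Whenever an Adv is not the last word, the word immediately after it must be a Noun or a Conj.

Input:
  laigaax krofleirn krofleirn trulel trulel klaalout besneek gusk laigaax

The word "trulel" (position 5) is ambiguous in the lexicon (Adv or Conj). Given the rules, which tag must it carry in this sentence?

Candidates per position — 1:laigaax {Adv,Noun}; 2:krofleirn {Adv,Noun}; 3:krofleirn {Adv,Noun}; 4:trulel {Adv,Conj}; 5:trulel {Adv,Conj}; 6:klaalout {Conj}; 7:besneek {Noun}; 8:gusk {Conj}; 9:laigaax {Adv,Noun}.
At position 1, choosing Adv makes rule 2 impossible to satisfy; hence Noun.
At position 2, choosing Adv makes rule 2 impossible to satisfy; hence Noun.
At position 3, choosing Adv makes rule 2 impossible to satisfy; hence Noun.
At position 4, choosing Adv makes rule 1 impossible to satisfy; hence Conj.
At position 5, choosing Adv makes rule 1 impossible to satisfy; hence Conj.
At position 9, choosing Adv makes rule 2 impossible to satisfy; hence Noun.
So the tagging must be: Noun Noun Noun Conj Conj Conj Noun Conj Noun.
Checking: rule 1 ✓; rule 2 ✓; rule 3 ✓; rule 4 ✓; rule 5 ✓.

Conj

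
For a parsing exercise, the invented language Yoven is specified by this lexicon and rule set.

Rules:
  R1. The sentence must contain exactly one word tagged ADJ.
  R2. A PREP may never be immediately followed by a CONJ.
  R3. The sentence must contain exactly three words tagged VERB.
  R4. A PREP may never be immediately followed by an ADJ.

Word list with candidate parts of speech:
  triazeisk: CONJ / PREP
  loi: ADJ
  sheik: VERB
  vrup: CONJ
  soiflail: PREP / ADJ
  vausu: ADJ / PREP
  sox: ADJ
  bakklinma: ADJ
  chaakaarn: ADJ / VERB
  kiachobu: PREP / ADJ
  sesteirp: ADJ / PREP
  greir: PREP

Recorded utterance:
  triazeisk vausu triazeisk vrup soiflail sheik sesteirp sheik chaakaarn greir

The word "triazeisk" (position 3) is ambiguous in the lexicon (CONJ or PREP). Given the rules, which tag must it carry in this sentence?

CONJ

Candidates per position — 1:triazeisk {CONJ,PREP}; 2:vausu {ADJ,PREP}; 3:triazeisk {CONJ,PREP}; 4:vrup {CONJ}; 5:soiflail {PREP,ADJ}; 6:sheik {VERB}; 7:sesteirp {ADJ,PREP}; 8:sheik {VERB}; 9:chaakaarn {ADJ,VERB}; 10:greir {PREP}.
At position 2, choosing PREP makes rule 2 impossible to satisfy; hence ADJ.
At position 3, choosing PREP makes rule 2 impossible to satisfy; hence CONJ.
At position 5, choosing ADJ makes rule 1 impossible to satisfy; hence PREP.
At position 7, choosing ADJ makes rule 1 impossible to satisfy; hence PREP.
At position 9, choosing ADJ makes rule 1 impossible to satisfy; hence VERB.
At position 1, choosing PREP makes rule 4 impossible to satisfy; hence CONJ.
The only consistent sequence is: CONJ ADJ CONJ CONJ PREP VERB PREP VERB VERB PREP.
Verifying each rule — rule 1 satisfied; rule 2 satisfied; rule 3 satisfied; rule 4 satisfied.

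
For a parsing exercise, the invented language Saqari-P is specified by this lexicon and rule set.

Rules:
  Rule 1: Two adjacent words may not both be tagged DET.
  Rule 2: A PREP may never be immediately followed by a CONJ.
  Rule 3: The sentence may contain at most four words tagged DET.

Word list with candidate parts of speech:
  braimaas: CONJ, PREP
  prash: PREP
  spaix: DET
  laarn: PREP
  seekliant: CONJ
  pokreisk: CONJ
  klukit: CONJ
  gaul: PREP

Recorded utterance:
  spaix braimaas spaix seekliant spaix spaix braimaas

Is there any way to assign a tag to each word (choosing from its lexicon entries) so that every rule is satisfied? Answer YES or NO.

Candidates per position — 1:spaix {DET}; 2:braimaas {CONJ,PREP}; 3:spaix {DET}; 4:seekliant {CONJ}; 5:spaix {DET}; 6:spaix {DET}; 7:braimaas {CONJ,PREP}.
Rule 1 cannot be satisfied by any choice of tags from the lexicon.
So there is no consistent tagging.

NO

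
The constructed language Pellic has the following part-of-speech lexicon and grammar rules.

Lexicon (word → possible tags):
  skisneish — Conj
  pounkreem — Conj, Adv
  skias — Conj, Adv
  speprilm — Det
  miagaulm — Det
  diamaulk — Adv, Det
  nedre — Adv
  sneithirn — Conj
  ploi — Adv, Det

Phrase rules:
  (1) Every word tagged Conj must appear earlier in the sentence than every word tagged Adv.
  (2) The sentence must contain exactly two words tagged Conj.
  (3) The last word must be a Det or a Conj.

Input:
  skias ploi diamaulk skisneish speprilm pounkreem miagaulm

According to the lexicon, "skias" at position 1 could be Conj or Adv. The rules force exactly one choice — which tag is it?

Candidates per position — 1:skias {Conj,Adv}; 2:ploi {Adv,Det}; 3:diamaulk {Adv,Det}; 4:skisneish {Conj}; 5:speprilm {Det}; 6:pounkreem {Conj,Adv}; 7:miagaulm {Det}.
Position 1: tagging it Adv would leave rule 1 unsatisfiable, so it must be Conj.
Position 2: tagging it Adv would leave rule 1 unsatisfiable, so it must be Det.
Position 3: tagging it Adv would leave rule 1 unsatisfiable, so it must be Det.
Position 6: tagging it Conj would leave rule 2 unsatisfiable, so it must be Adv.
The unique satisfying tagging is: Conj Det Det Conj Det Adv Det.
Verifying each rule — rule 1 ok; rule 2 ok; rule 3 ok.

Conj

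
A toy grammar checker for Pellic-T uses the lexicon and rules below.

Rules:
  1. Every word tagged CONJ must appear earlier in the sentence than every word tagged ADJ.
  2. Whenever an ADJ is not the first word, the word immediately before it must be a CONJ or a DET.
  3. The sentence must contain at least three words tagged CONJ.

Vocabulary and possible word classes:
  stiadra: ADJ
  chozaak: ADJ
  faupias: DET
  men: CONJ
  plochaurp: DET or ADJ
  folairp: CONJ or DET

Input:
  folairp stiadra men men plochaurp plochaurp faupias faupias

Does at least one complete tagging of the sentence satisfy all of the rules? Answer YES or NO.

NO

Candidates per position — 1:folairp {CONJ,DET}; 2:stiadra {ADJ}; 3:men {CONJ}; 4:men {CONJ}; 5:plochaurp {DET,ADJ}; 6:plochaurp {DET,ADJ}; 7:faupias {DET}; 8:faupias {DET}.
Rule 1 cannot be satisfied by any choice of tags from the lexicon.
So there is no consistent tagging.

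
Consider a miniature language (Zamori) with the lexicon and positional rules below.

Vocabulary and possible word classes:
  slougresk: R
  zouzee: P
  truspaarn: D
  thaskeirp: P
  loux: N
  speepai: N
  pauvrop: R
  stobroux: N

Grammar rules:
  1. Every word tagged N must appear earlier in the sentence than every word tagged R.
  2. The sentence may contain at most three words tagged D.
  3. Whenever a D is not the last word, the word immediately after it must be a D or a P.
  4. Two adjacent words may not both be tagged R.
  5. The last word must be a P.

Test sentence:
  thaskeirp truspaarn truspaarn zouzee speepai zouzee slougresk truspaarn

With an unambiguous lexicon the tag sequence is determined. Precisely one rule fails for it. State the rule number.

Fixed tagging: P D D P N P R D.
Rule check: R1 pass, R2 pass, R3 pass, R4 pass, R5 fail.
Only rule 5 fails.

5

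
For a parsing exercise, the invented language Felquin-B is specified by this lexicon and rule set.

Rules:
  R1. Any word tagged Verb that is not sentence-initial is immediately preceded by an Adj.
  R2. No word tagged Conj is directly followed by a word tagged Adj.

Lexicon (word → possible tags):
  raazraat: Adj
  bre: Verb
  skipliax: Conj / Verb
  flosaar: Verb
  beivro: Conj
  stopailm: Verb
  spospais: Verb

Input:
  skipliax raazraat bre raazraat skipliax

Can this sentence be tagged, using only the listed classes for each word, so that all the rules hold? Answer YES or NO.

Candidates per position — 1:skipliax {Conj,Verb}; 2:raazraat {Adj}; 3:bre {Verb}; 4:raazraat {Adj}; 5:skipliax {Conj,Verb}.
One satisfying assignment: Verb Adj Verb Adj Conj.
Verifying each rule — rule 1 satisfied; rule 2 satisfied.

YES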